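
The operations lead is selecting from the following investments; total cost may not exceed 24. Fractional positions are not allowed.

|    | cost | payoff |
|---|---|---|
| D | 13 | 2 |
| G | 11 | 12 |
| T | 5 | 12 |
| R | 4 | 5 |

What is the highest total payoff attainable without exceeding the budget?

This is an integer program with binary decision variables.
G + T: cost 11 + 5 = 16 ≤ 24, payoff 12 + 12 = 24.
D + T + R: cost 13 + 5 + 4 = 22 ≤ 24, payoff 2 + 12 + 5 = 19.
G + T + R: cost 11 + 5 + 4 = 20 ≤ 24, payoff 12 + 12 + 5 = 29.
Best is G, T, and R with total payoff 29.

29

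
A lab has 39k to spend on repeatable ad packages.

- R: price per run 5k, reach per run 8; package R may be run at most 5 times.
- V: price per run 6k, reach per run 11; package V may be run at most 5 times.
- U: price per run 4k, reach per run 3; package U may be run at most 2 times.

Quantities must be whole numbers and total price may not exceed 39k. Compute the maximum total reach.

68

Take 3×R and 4×V: price 39 ≤ 39, reach 3·8 + 4·11 = 68.
No other integer combination yields more.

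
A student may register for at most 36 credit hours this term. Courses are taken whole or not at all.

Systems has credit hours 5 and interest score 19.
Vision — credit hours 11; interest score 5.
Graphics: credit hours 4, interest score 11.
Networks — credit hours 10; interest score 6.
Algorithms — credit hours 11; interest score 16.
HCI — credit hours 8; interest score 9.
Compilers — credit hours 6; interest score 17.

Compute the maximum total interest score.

72

Allowing fractional choices, the relaxed optimum would be about 73.2, but courses are indivisible.
Systems + Graphics + Networks + Algorithms + Compilers: credit hours 5 + 4 + 10 + 11 + 6 = 36 ≤ 36, interest score 19 + 11 + 6 + 16 + 17 = 69.
Systems + Graphics + Algorithms + Compilers: credit hours 5 + 4 + 11 + 6 = 26 ≤ 36, interest score 19 + 11 + 16 + 17 = 63.
Systems + Graphics + Algorithms + HCI + Compilers: credit hours 5 + 4 + 11 + 8 + 6 = 34 ≤ 36, interest score 19 + 11 + 16 + 9 + 17 = 72.
Best is Systems, Graphics, Algorithms, HCI, and Compilers with total interest score 72.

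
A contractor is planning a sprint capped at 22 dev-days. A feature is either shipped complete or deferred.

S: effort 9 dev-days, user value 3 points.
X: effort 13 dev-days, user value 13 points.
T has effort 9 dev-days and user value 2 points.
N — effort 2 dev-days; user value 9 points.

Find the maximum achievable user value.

22

Take X and N: effort 13 + 2 = 15 ≤ 22, user value 13 + 9 = 22.
No other feasible combination does better.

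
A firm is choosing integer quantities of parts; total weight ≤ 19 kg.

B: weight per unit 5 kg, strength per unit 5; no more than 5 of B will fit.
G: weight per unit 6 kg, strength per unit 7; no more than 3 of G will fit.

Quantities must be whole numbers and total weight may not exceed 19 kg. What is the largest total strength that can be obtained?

21

Take 3×G: weight 18 ≤ 19, strength 3·7 = 21.
G has the best ratio (7/6) and is taken to its limit of 3; remaining capacity is filled optimally with the others.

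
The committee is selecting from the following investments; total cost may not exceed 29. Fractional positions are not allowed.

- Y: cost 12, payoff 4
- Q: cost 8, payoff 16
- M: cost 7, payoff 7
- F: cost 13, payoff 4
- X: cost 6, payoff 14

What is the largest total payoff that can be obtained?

Allowing fractional choices, the relaxed optimum would be about 39.7, but investments are indivisible.
Q + F + X: cost 8 + 13 + 6 = 27 ≤ 29, payoff 16 + 4 + 14 = 34.
Q + M + X: cost 8 + 7 + 6 = 21 ≤ 29, payoff 16 + 7 + 14 = 37.
Y + Q + X: cost 12 + 8 + 6 = 26 ≤ 29, payoff 4 + 16 + 14 = 34.
Best is Q, M, and X with total payoff 37.

37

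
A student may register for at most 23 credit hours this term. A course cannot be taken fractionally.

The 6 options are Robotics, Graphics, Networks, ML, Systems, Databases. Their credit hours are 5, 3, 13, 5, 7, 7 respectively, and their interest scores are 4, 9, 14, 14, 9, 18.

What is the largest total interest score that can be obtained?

50

Take Graphics, ML, Systems, and Databases: credit hours 3 + 5 + 7 + 7 = 22 ≤ 23, interest score 9 + 14 + 9 + 18 = 50.
No other feasible combination does better.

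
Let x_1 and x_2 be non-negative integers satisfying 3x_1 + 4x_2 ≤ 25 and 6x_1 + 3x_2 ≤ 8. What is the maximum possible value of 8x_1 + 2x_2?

8

(x_1,x_2)=(1,0) is feasible, giving 8.
(x_1,x_2)=(0,1) is feasible, giving 2.
(x_1,x_2)=(0,0) is feasible, giving 0.
No feasible integer point exceeds 8.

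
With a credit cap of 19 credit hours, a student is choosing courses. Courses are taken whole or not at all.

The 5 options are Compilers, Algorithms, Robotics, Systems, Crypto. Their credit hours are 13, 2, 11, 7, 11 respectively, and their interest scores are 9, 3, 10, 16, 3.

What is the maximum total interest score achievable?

26

Allowing fractional choices, the relaxed optimum would be about 28.1, but courses are indivisible.
Robotics + Systems: credit hours 11 + 7 = 18 ≤ 19, interest score 10 + 16 = 26.
Systems + Crypto: credit hours 7 + 11 = 18 ≤ 19, interest score 16 + 3 = 19.
Algorithms + Systems: credit hours 2 + 7 = 9 ≤ 19, interest score 3 + 16 = 19.
Best is Robotics and Systems with total interest score 26.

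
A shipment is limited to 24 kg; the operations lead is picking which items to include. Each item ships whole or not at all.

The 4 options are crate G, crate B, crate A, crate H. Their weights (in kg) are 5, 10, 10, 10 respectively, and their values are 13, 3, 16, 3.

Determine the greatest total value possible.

This is an integer program with binary decision variables.
crate A + crate H: weight 10 + 10 = 20 ≤ 24, value 16 + 3 = 19.
crate G + crate A: weight 5 + 10 = 15 ≤ 24, value 13 + 16 = 29.
crate B + crate A: weight 10 + 10 = 20 ≤ 24, value 3 + 16 = 19.
Best is crate G and crate A with total value 29.

29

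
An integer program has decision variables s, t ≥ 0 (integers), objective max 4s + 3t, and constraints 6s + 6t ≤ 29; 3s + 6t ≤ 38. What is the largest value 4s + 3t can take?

Relaxing integrality, the LP optimum is 19.33 at (s,t) = (4.83, 0), which is not an integer point.
(s,t)=(4,0): 6·4+6·0=24≤29, 3·4+6·0=12≤38, objective 16.
(s,t)=(3,1): 6·3+6·1=24≤29, 3·3+6·1=15≤38, objective 15.
(s,t)=(3,0): 6·3+6·0=18≤29, 3·3+6·0=9≤38, objective 12.
No feasible integer point exceeds 16.

16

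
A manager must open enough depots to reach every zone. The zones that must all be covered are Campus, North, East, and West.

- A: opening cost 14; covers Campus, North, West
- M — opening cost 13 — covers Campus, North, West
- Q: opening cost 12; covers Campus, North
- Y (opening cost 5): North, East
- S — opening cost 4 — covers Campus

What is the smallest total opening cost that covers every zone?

18

Choose M and Y: together they cover Campus, North, East, West — every zone.
Total opening cost: 13 + 5 = 18.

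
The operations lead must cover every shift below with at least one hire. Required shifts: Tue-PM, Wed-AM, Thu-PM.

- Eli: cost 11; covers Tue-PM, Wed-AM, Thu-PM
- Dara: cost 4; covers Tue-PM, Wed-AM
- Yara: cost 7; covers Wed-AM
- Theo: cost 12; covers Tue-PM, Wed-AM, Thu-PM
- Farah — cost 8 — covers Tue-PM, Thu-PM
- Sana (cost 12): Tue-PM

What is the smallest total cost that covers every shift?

Eli alone covers Tue-PM, Wed-AM, Thu-PM — every shift.
Total cost: 11.

11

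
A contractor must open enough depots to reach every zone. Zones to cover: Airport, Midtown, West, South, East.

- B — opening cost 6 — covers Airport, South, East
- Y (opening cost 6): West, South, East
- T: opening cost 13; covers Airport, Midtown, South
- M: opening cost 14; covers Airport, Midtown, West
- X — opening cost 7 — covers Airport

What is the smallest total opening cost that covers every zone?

19

This is a weighted set-cover instance.
Choose Y and T: together they cover Airport, Midtown, West, South, East — every zone.
Total opening cost: 6 + 13 = 19.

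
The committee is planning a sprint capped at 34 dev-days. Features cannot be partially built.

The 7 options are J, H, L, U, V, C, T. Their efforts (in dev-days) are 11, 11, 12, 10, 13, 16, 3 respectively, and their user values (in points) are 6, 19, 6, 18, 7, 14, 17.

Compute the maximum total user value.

U + C + T: effort 10 + 16 + 3 = 29 ≤ 34, user value 18 + 14 + 17 = 49.
H + U + T: effort 11 + 10 + 3 = 24 ≤ 34, user value 19 + 18 + 17 = 54.
H + C + T: effort 11 + 16 + 3 = 30 ≤ 34, user value 19 + 14 + 17 = 50.
Best is H, U, and T with total user value 54.

54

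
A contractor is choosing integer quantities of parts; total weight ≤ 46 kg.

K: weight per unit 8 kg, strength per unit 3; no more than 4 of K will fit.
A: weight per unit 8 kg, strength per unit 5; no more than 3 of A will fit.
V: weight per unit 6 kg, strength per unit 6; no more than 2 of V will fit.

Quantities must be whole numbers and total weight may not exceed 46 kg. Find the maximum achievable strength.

This is a bounded integer knapsack.
Take 1×K, 3×A, and 2×V: weight 44 ≤ 46, strength 1·3 + 3·5 + 2·6 = 30.
V has the best ratio (6/6) and is taken to its limit of 2; remaining capacity is filled optimally with the others.

30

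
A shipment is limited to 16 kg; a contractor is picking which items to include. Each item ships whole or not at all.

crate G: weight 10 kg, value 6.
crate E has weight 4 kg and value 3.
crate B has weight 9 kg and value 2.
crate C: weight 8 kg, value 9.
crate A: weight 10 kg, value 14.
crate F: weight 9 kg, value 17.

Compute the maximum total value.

Allowing fractional choices, the relaxed optimum would be about 26.8, but items are indivisible.
crate E + crate F: weight 4 + 9 = 13 ≤ 16, value 3 + 17 = 20.
crate F: weight 9 ≤ 16, value 17.
Best is crate E and crate F with total value 20.

20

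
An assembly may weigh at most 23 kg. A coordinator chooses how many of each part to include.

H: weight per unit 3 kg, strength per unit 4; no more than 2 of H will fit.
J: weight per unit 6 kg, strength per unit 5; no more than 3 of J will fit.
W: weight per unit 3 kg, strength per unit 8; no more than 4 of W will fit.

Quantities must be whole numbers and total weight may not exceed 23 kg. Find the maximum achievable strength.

This is a bounded integer knapsack.
W has the best ratio (8/3); taking only W gives at most 4×8 = 32 (stopped by the supply cap of 4).
Mixing does better — 1×H, 1×J, and 4×W: weight 21 ≤ 23, strength 1·4 + 1·5 + 4·8 = 41.

41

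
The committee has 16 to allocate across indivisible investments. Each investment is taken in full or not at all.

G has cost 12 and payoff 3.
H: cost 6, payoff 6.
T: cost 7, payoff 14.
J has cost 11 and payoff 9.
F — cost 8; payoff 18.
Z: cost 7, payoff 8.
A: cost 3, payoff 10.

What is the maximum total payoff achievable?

H + T + A: cost 6 + 7 + 3 = 16 ≤ 16, payoff 6 + 14 + 10 = 30.
T + F: cost 7 + 8 = 15 ≤ 16, payoff 14 + 18 = 32.
F + A: cost 8 + 3 = 11 ≤ 16, payoff 18 + 10 = 28.
Best is T and F with total payoff 32.

32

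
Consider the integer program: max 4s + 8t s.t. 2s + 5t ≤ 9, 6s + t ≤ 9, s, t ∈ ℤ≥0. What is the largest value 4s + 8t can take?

The continuous relaxation peaks at (1.29, 1.29) with value 15.43; rounding to a feasible lattice point costs some objective.
(s,t)=(1,1): 2·1+5·1=7≤9, 6·1+1·1=7≤9, objective 12.
(s,t)=(0,1): 2·0+5·1=5≤9, 6·0+1·1=1≤9, objective 8.
(s,t)=(1,0): 2·1+5·0=2≤9, 6·1+1·0=6≤9, objective 4.
Maximum is 12 at (s,t)=(1,1).

12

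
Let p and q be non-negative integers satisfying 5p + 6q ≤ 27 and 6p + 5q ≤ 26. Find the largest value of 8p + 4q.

(p,q)=(4,0): 5·4+6·0=20≤27, 6·4+5·0=24≤26, objective 32.
(p,q)=(3,1): 5·3+6·1=21≤27, 6·3+5·1=23≤26, objective 28.
(p,q)=(3,0): 5·3+6·0=15≤27, 6·3+5·0=18≤26, objective 24.
No feasible integer point exceeds 32.

32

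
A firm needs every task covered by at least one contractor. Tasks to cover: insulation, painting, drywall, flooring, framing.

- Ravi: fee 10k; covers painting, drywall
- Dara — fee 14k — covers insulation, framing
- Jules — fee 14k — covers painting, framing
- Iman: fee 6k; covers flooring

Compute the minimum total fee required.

Choose Ravi, Dara, and Iman: together they cover insulation, painting, drywall, flooring, framing — every task.
Total fee: 10 + 14 + 6 = 30.
No cover costs less than 30.

30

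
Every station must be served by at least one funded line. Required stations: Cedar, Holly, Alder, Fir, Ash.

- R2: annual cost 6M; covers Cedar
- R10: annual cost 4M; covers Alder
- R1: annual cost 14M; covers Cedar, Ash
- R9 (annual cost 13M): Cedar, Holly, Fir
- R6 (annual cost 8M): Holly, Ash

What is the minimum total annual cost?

25

Choose R10, R9, and R6: together they cover Cedar, Holly, Alder, Fir, Ash — every station.
Total annual cost: 4 + 13 + 8 = 25.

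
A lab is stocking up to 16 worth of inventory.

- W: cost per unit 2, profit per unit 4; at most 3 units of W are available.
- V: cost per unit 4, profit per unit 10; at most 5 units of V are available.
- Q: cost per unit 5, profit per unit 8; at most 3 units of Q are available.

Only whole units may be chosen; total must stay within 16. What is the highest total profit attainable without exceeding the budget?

40

2×W and 3×V: cost 16 ≤ 16, profit 2·4 + 3·10 = 38.
4×V: cost 16 ≤ 16, profit 4·10 = 40.
Best is 40.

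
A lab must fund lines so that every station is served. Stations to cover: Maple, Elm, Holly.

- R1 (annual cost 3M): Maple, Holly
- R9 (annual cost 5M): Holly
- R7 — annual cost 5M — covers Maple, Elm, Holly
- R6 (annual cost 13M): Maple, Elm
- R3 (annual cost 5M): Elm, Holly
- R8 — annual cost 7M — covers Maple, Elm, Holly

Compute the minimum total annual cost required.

The greedy cost-per-new-station heuristic would pick R1 and R7 for 8, but a cheaper cover exists.
R7 alone covers Maple, Elm, Holly — every station.
Total annual cost: 5.
No cover costs less than 5.

5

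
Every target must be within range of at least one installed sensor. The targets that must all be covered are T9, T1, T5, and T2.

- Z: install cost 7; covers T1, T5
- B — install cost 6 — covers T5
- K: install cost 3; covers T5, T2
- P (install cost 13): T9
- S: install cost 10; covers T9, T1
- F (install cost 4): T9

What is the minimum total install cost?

The greedy cost-per-new-target heuristic would pick K, F, and Z for 14, but a cheaper cover exists.
Choose K and S: together they cover T9, T1, T5, T2 — every target.
Total install cost: 3 + 10 = 13.
No cover costs less than 13.

13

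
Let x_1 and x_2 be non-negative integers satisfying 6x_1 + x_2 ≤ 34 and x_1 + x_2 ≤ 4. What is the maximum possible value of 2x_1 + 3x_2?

12

(x_1,x_2)=(0,4): 6·0+1·4=4≤34, 1·0+1·4=4≤4, objective 12.
(x_1,x_2)=(1,3): 6·1+1·3=9≤34, 1·1+1·3=4≤4, objective 11.
(x_1,x_2)=(0,3): 6·0+1·3=3≤34, 1·0+1·3=3≤4, objective 9.
The best lattice point is (0,4), giving 12.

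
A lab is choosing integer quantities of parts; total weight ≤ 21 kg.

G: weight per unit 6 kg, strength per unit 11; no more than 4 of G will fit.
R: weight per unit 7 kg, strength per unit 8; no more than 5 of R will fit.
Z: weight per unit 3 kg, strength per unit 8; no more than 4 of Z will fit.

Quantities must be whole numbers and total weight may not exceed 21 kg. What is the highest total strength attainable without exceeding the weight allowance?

This is a bounded integer knapsack.
Take 2×G and 3×Z: weight 21 ≤ 21, strength 2·11 + 3·8 = 46.
No other integer combination yields more.

46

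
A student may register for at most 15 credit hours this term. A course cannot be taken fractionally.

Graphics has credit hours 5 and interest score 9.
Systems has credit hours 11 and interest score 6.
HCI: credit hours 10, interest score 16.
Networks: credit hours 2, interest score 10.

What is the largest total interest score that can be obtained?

This is a 0-1 knapsack instance.
Allowing fractional choices, the relaxed optimum would be about 31.8, but courses are indivisible.
Graphics + HCI: credit hours 5 + 10 = 15 ≤ 15, interest score 9 + 16 = 25.
HCI + Networks: credit hours 10 + 2 = 12 ≤ 15, interest score 16 + 10 = 26.
Best is HCI and Networks with total interest score 26.

26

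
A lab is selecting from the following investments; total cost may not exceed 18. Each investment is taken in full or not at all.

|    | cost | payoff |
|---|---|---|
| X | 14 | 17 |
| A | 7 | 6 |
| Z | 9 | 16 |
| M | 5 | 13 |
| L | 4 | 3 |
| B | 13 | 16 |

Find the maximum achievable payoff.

32

Allowing fractional choices, the relaxed optimum would be about 33.9, but investments are indivisible.
Z + M + L: cost 9 + 5 + 4 = 18 ≤ 18, payoff 16 + 13 + 3 = 32.
Z + M: cost 9 + 5 = 14 ≤ 18, payoff 16 + 13 = 29.
Best is Z, M, and L with total payoff 32.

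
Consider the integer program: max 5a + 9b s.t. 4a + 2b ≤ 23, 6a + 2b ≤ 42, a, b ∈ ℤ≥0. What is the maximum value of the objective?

99

(a,b)=(0,11) is feasible, giving 99.
(a,b)=(0,10) is feasible, giving 90.
The best lattice point is (0,11), giving 99.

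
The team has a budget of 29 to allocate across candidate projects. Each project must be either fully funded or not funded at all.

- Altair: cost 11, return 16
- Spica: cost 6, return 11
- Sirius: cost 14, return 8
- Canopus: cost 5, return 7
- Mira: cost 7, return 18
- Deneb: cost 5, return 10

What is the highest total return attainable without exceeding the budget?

Altair + Spica + Canopus + Mira: cost 11 + 6 + 5 + 7 = 29 ≤ 29, return 16 + 11 + 7 + 18 = 52.
Altair + Canopus + Mira + Deneb: cost 11 + 5 + 7 + 5 = 28 ≤ 29, return 16 + 7 + 18 + 10 = 51.
Altair + Spica + Mira + Deneb: cost 11 + 6 + 7 + 5 = 29 ≤ 29, return 16 + 11 + 18 + 10 = 55.
Best is Altair, Spica, Mira, and Deneb with total return 55.

55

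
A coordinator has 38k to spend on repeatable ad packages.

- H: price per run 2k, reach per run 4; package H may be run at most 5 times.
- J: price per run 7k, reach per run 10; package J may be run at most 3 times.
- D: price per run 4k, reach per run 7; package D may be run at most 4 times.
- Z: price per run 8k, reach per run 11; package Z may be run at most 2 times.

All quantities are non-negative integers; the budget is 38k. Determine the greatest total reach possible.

64

H has the best ratio (4/2); taking only H gives at most 5×4 = 20 (stopped by the supply cap of 5).
Mixing does better — 4×H, 2×J, and 4×D: price 38 ≤ 38, reach 4·4 + 2·10 + 4·7 = 64.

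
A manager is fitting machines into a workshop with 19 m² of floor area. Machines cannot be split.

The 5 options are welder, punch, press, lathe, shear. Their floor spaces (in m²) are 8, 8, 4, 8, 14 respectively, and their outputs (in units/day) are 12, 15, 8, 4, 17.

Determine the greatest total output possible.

Take welder and punch: floor space 8 + 8 = 16 ≤ 19, output 12 + 15 = 27.
No other feasible combination does better.

27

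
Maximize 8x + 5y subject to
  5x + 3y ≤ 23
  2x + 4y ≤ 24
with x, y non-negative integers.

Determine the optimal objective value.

37

(x,y)=(4,1) is feasible, giving 37.
(x,y)=(2,4) is feasible, giving 36.
(x,y)=(3,2) is feasible, giving 34.
No feasible integer point exceeds 37.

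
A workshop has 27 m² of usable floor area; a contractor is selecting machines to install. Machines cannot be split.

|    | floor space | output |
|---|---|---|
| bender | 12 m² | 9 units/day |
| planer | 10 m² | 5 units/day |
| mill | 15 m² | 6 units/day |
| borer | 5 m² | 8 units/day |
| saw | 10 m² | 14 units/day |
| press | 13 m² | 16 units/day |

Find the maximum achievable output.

Treat it as a binary knapsack problem.
Take bender, borer, and saw: floor space 12 + 5 + 10 = 27 ≤ 27, output 9 + 8 + 14 = 31.
No other feasible combination does better.

31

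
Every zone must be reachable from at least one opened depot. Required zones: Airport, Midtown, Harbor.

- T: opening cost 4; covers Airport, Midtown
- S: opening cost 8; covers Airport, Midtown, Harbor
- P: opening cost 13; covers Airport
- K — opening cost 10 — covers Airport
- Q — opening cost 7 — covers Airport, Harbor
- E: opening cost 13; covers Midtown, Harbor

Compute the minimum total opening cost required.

S alone covers Airport, Midtown, Harbor — every zone.
Total opening cost: 8.

8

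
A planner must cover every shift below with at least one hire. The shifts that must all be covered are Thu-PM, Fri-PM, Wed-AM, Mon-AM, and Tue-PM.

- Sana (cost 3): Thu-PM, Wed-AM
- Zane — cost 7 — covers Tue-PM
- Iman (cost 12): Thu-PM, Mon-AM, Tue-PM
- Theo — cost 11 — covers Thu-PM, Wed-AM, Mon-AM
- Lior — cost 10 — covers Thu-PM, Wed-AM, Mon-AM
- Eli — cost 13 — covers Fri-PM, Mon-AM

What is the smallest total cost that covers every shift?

This is an integer covering problem.
The greedy cost-per-new-shift heuristic would pick Sana, Iman, and Eli for 28, but a cheaper cover exists.
Choose Sana, Zane, and Eli: together they cover Thu-PM, Fri-PM, Wed-AM, Mon-AM, Tue-PM — every shift.
Total cost: 3 + 7 + 13 = 23.
No cover costs less than 23.

23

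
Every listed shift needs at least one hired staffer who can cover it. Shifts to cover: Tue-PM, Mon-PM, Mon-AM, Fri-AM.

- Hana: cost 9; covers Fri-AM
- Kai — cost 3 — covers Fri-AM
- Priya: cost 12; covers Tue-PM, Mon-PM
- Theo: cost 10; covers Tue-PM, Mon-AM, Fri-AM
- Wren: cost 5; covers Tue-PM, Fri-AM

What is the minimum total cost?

The greedy cost-per-new-shift heuristic would pick Wren, Theo, and Priya for 27, but a cheaper cover exists.
Choose Priya and Theo: together they cover Tue-PM, Mon-PM, Mon-AM, Fri-AM — every shift.
Total cost: 12 + 10 = 22.
No cover costs less than 22.

22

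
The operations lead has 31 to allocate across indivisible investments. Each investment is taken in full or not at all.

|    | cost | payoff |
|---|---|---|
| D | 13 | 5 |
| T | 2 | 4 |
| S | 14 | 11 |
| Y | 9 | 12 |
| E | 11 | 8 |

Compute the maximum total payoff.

27

Allowing fractional choices, the relaxed optimum would be about 31.4, but investments are indivisible.
S + Y: cost 14 + 9 = 23 ≤ 31, payoff 11 + 12 = 23.
T + Y + E: cost 2 + 9 + 11 = 22 ≤ 31, payoff 4 + 12 + 8 = 24.
T + S + Y: cost 2 + 14 + 9 = 25 ≤ 31, payoff 4 + 11 + 12 = 27.
Best is T, S, and Y with total payoff 27.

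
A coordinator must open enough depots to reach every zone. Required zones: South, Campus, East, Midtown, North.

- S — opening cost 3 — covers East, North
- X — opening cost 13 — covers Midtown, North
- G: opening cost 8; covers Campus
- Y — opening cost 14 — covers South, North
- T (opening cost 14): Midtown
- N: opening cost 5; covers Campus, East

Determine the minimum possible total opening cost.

32

This is an integer covering problem.
Choose X, Y, and N: together they cover South, Campus, East, Midtown, North — every zone.
Total opening cost: 13 + 14 + 5 = 32.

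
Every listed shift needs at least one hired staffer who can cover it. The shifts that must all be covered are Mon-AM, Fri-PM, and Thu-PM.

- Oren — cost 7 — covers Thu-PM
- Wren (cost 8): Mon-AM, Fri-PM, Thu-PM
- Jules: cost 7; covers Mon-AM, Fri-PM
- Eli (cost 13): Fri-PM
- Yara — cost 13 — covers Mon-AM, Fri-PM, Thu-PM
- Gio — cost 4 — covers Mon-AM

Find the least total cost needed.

This is an integer covering problem.
Wren alone covers Mon-AM, Fri-PM, Thu-PM — every shift.
Total cost: 8.
No cover costs less than 8.

8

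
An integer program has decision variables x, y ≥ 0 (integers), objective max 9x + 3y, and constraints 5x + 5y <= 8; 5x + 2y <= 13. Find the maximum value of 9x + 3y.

(x,y)=(1,0): 5·1+5·0=5≤8, 5·1+2·0=5≤13, objective 9.
(x,y)=(0,1): 5·0+5·1=5≤8, 5·0+2·1=2≤13, objective 3.
Maximum is 9 at (x,y)=(1,0).

9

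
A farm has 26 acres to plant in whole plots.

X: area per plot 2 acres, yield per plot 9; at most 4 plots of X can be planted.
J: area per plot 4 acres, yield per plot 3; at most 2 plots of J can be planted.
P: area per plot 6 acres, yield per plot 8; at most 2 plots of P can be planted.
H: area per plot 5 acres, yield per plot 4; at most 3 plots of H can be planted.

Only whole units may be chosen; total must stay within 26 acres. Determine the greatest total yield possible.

4×X, 1×J, and 2×P: area 24 ≤ 26, yield 4·9 + 1·3 + 2·8 = 55.
4×X, 2×P, and 1×H: area 25 ≤ 26, yield 4·9 + 2·8 + 1·4 = 56.
Best is 56.

56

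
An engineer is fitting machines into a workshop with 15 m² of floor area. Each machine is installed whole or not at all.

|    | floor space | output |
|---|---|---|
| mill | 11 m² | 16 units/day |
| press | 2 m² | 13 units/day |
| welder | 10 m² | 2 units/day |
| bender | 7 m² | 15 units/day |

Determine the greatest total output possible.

Take mill and press: floor space 11 + 2 = 13 ≤ 15, output 16 + 13 = 29.
No other feasible combination does better.

29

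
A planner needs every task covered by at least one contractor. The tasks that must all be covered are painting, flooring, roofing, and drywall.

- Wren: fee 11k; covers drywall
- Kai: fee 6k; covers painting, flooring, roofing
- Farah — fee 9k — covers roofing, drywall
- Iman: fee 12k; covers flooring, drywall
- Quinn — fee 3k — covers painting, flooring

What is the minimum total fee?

This is a weighted set-cover instance.
Choose Farah and Quinn: together they cover painting, flooring, roofing, drywall — every task.
Total fee: 9 + 3 = 12.
No cover costs less than 12.

12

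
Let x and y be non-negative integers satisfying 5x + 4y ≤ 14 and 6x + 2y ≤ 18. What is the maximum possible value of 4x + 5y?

15

The continuous relaxation peaks at (0, 3.5) with value 17.50; rounding to a feasible lattice point costs some objective.
(x,y)=(0,3): 5·0+4·3=12≤14, 6·0+2·3=6≤18, objective 15.
(x,y)=(1,2): 5·1+4·2=13≤14, 6·1+2·2=10≤18, objective 14.
(x,y)=(0,2): 5·0+4·2=8≤14, 6·0+2·2=4≤18, objective 10.
No feasible integer point exceeds 15.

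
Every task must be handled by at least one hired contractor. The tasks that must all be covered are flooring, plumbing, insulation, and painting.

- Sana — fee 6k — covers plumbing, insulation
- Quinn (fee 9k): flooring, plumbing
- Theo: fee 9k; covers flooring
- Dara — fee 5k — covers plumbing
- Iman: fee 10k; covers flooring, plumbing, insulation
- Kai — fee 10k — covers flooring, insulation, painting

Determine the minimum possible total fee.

15

This is a weighted set-cover instance.
Choose Dara and Kai: together they cover flooring, plumbing, insulation, painting — every task.
Total fee: 5 + 10 = 15.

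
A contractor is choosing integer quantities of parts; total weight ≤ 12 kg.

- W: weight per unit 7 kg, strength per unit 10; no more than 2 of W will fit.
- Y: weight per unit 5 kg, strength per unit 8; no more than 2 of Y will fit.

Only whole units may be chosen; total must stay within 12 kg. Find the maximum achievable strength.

Take 1×W and 1×Y: weight 12 ≤ 12, strength 1·10 + 1·8 = 18.
No other integer combination yields more.

18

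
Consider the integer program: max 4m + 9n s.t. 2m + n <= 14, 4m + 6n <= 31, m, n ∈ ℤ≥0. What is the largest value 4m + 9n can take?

(m,n)=(0,5) is feasible, giving 45.
(m,n)=(1,4) is feasible, giving 40.
(m,n)=(0,4) is feasible, giving 36.
Maximum is 45 at (m,n)=(0,5).

45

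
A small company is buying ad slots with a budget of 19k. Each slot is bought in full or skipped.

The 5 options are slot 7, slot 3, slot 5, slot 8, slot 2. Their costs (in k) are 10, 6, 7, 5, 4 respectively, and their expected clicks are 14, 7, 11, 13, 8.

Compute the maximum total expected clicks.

35

Allowing fractional choices, the relaxed optimum would be about 36.2, but ad slots are indivisible.
slot 5 + slot 8 + slot 2: cost 7 + 5 + 4 = 16 ≤ 19, expected clicks 11 + 13 + 8 = 32.
slot 3 + slot 5 + slot 8: cost 6 + 7 + 5 = 18 ≤ 19, expected clicks 7 + 11 + 13 = 31.
slot 7 + slot 8 + slot 2: cost 10 + 5 + 4 = 19 ≤ 19, expected clicks 14 + 13 + 8 = 35.
Best is slot 7, slot 8, and slot 2 with total expected clicks 35.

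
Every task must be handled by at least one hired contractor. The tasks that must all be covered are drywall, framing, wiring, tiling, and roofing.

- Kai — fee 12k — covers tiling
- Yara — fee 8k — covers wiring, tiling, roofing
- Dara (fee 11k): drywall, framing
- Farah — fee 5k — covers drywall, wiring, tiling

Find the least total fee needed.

19

This is a weighted set-cover instance.
The greedy cost-per-new-task heuristic would pick Farah, Yara, and Dara for 24, but a cheaper cover exists.
Choose Yara and Dara: together they cover drywall, framing, wiring, tiling, roofing — every task.
Total fee: 8 + 11 = 19.
No cover costs less than 19.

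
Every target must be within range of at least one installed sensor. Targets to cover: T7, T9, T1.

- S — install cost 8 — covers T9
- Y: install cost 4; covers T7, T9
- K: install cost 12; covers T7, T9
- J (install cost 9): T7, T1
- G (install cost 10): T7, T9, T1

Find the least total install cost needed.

The greedy cost-per-new-target heuristic would pick Y and J for 13, but a cheaper cover exists.
G alone covers T7, T9, T1 — every target.
Total install cost: 10.
No cover costs less than 10.

10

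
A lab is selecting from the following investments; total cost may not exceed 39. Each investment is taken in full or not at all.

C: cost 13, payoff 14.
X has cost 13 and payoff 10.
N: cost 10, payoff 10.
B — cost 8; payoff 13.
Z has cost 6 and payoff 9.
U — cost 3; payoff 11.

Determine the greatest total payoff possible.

48

Take C, N, B, and U: cost 13 + 10 + 8 + 3 = 34 ≤ 39, payoff 14 + 10 + 13 + 11 = 48.
No feasible combination exceeds this.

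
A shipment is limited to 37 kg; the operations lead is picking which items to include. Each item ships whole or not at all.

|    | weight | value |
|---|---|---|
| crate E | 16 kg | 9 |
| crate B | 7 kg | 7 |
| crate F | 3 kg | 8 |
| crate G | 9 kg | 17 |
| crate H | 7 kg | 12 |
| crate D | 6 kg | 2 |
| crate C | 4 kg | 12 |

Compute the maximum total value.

Allowing fractional choices, the relaxed optimum would be about 59.9, but items are indivisible.
crate B + crate F + crate G + crate H + crate C: weight 7 + 3 + 9 + 7 + 4 = 30 ≤ 37, value 7 + 8 + 17 + 12 + 12 = 56.
crate B + crate F + crate G + crate H + crate D + crate C: weight 7 + 3 + 9 + 7 + 6 + 4 = 36 ≤ 37, value 7 + 8 + 17 + 12 + 2 + 12 = 58.
Best is crate B, crate F, crate G, crate H, crate D, and crate C with total value 58.

58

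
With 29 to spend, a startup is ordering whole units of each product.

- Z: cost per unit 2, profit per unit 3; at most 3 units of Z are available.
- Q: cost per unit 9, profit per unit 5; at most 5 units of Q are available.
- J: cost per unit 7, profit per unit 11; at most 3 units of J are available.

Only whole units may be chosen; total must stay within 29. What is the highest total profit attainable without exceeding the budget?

42

2×Z and 3×J: cost 25 ≤ 29, profit 2·3 + 3·11 = 39.
3×Z and 3×J: cost 27 ≤ 29, profit 3·3 + 3·11 = 42.
Best is 42.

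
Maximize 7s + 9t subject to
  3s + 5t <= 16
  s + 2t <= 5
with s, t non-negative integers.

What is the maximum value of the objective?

35

(s,t)=(5,0): 3·5+5·0=15≤16, 1·5+2·0=5≤5, objective 35.
(s,t)=(4,0): 3·4+5·0=12≤16, 1·4+2·0=4≤5, objective 28.
Maximum is 35 at (s,t)=(5,0).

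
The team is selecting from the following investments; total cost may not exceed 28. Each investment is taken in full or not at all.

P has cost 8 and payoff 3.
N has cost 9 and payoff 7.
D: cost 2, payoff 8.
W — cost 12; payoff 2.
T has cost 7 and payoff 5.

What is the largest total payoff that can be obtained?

23

Allowing fractional choices, the relaxed optimum would be about 23.3, but investments are indivisible.
N + D + T: cost 9 + 2 + 7 = 18 ≤ 28, payoff 7 + 8 + 5 = 20.
P + N + D: cost 8 + 9 + 2 = 19 ≤ 28, payoff 3 + 7 + 8 = 18.
P + N + D + T: cost 8 + 9 + 2 + 7 = 26 ≤ 28, payoff 3 + 7 + 8 + 5 = 23.
Best is P, N, D, and T with total payoff 23.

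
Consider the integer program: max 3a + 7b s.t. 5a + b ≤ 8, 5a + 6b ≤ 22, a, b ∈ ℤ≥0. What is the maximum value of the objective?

Relaxing integrality, the LP optimum is 25.67 at (a,b) = (0, 3.67), which is not an integer point.
(a,b)=(0,3): 5·0+1·3=3≤8, 5·0+6·3=18≤22, objective 21.
(a,b)=(1,2): 5·1+1·2=7≤8, 5·1+6·2=17≤22, objective 17.
(a,b)=(0,2): 5·0+1·2=2≤8, 5·0+6·2=12≤22, objective 14.
No feasible integer point exceeds 21.

21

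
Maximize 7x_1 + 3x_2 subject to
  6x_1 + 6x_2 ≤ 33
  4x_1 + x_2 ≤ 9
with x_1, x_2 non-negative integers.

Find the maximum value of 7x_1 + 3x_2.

19

The continuous relaxation peaks at (1.17, 4.33) with value 21.17; rounding to a feasible lattice point costs some objective.
(x_1,x_2)=(1,4): 6·1+6·4=30≤33, 4·1+1·4=8≤9, objective 19.
(x_1,x_2)=(1,3): 6·1+6·3=24≤33, 4·1+1·3=7≤9, objective 16.
(x_1,x_2)=(0,5): 6·0+6·5=30≤33, 4·0+1·5=5≤9, objective 15.
No feasible integer point exceeds 19.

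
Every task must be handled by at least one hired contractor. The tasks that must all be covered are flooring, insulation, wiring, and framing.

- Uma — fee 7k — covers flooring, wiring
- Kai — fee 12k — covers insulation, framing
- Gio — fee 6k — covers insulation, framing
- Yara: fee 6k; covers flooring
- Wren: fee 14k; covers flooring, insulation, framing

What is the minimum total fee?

Choose Uma and Gio: together they cover flooring, insulation, wiring, framing — every task.
Total fee: 7 + 6 = 13.

13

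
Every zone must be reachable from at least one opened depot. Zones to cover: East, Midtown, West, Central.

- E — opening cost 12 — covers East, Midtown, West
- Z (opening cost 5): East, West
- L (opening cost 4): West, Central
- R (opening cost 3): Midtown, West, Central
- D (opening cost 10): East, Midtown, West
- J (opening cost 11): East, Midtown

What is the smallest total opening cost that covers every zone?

Choose Z and R: together they cover East, Midtown, West, Central — every zone.
Total opening cost: 5 + 3 = 8.

8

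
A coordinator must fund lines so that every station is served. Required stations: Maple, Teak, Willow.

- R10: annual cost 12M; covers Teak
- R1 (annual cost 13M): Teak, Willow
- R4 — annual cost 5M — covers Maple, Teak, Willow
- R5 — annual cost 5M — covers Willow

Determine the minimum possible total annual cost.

R4 alone covers Maple, Teak, Willow — every station.
Total annual cost: 5.
No cover costs less than 5.

5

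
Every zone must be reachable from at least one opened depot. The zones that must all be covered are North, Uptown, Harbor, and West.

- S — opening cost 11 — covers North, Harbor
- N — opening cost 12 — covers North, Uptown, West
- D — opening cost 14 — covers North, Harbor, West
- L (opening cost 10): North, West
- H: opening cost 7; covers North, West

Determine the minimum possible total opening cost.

The greedy cost-per-new-zone heuristic would pick H, S, and N for 30, but a cheaper cover exists.
Choose S and N: together they cover North, Uptown, Harbor, West — every zone.
Total opening cost: 11 + 12 = 23.
No cover costs less than 23.

23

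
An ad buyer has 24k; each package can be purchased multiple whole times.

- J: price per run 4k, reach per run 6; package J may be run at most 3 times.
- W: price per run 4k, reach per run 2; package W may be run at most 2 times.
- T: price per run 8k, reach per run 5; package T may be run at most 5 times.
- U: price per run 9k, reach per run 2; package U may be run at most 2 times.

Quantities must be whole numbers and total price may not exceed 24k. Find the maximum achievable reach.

25

Take 3×J, 1×W, and 1×T: price 24 ≤ 24, reach 3·6 + 1·2 + 1·5 = 25.
J has the best ratio (6/4) and is taken to its limit of 3; remaining capacity is filled optimally with the others.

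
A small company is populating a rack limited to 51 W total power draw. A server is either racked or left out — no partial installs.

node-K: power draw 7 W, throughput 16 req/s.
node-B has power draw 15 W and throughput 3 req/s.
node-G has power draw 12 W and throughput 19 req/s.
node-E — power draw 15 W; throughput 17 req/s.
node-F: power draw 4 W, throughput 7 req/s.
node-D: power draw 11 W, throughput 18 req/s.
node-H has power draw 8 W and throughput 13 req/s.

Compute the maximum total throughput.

Take node-K, node-G, node-E, node-F, and node-D: power draw 7 + 12 + 15 + 4 + 11 = 49 ≤ 51, throughput 16 + 19 + 17 + 7 + 18 = 77.
No other feasible combination does better.

77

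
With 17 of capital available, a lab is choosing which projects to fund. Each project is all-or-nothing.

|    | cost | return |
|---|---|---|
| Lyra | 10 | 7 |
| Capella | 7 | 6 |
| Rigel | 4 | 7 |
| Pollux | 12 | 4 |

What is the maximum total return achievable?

14

Treat it as a binary knapsack problem.
Lyra + Rigel: cost 10 + 4 = 14 ≤ 17, return 7 + 7 = 14.
Capella + Rigel: cost 7 + 4 = 11 ≤ 17, return 6 + 7 = 13.
Lyra + Capella: cost 10 + 7 = 17 ≤ 17, return 7 + 6 = 13.
Best is Lyra and Rigel with total return 14.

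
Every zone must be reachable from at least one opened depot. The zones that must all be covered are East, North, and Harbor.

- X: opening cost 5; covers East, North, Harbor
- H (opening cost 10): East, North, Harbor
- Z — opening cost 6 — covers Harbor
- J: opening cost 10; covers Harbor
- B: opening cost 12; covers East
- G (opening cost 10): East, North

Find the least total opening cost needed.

5

X alone covers East, North, Harbor — every zone.
Total opening cost: 5.
No cover costs less than 5.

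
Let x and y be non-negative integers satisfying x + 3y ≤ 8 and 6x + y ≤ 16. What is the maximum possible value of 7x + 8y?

Relaxing integrality, the LP optimum is 31.53 at (x,y) = (2.35, 1.88), which is not an integer point.
(x,y)=(2,2): 1·2+3·2=8≤8, 6·2+1·2=14≤16, objective 30.
(x,y)=(1,2): 1·1+3·2=7≤8, 6·1+1·2=8≤16, objective 23.
No feasible integer point exceeds 30.

30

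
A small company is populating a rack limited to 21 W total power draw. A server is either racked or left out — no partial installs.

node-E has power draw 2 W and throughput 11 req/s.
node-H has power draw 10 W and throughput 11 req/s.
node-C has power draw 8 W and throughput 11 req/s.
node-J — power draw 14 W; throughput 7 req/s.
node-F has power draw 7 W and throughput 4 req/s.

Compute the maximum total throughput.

33

Allowing fractional choices, the relaxed optimum would be about 33.6, but servers are indivisible.
node-E + node-H + node-F: power draw 2 + 10 + 7 = 19 ≤ 21, throughput 11 + 11 + 4 = 26.
node-E + node-H + node-C: power draw 2 + 10 + 8 = 20 ≤ 21, throughput 11 + 11 + 11 = 33.
node-E + node-C + node-F: power draw 2 + 8 + 7 = 17 ≤ 21, throughput 11 + 11 + 4 = 26.
Best is node-E, node-H, and node-C with total throughput 33.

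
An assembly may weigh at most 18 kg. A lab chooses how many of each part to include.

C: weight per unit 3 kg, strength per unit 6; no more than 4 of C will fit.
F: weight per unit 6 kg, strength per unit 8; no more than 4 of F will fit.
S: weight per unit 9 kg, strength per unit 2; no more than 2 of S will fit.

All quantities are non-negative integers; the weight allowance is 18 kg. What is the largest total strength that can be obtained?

32

This is a bounded integer knapsack.
C has the best ratio (6/3); taking only C gives at most 4×6 = 24 (stopped by the supply cap of 4).
Mixing does better — 4×C and 1×F: weight 18 ≤ 18, strength 4·6 + 1·8 = 32.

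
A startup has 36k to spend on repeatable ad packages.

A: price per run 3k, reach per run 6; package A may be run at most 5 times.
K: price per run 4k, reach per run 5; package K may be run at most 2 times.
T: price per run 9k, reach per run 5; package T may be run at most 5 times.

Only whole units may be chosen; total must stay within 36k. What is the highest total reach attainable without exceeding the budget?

A has the best ratio (6/3); taking only A gives at most 5×6 = 30 (stopped by the supply cap of 5).
Mixing does better — 5×A, 2×K, and 1×T: price 32 ≤ 36, reach 5·6 + 2·5 + 1·5 = 45.

45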